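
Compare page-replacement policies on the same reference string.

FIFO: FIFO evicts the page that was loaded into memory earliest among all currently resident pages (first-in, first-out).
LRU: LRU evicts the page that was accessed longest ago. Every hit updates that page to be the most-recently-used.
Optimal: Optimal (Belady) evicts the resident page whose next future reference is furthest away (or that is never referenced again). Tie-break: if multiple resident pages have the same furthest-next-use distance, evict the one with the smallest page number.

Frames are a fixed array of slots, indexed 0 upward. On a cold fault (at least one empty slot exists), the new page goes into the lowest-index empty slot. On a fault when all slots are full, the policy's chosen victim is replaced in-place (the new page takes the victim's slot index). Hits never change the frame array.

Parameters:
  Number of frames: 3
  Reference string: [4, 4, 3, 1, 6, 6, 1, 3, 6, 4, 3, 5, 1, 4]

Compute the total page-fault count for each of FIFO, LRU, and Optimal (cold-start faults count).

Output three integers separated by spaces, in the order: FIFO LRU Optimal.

Answer: 9 8 6

Derivation:
--- FIFO ---
  step 0: ref 4 -> FAULT, frames=[4,-,-] (faults so far: 1)
  step 1: ref 4 -> HIT, frames=[4,-,-] (faults so far: 1)
  step 2: ref 3 -> FAULT, frames=[4,3,-] (faults so far: 2)
  step 3: ref 1 -> FAULT, frames=[4,3,1] (faults so far: 3)
  step 4: ref 6 -> FAULT, evict 4, frames=[6,3,1] (faults so far: 4)
  step 5: ref 6 -> HIT, frames=[6,3,1] (faults so far: 4)
  step 6: ref 1 -> HIT, frames=[6,3,1] (faults so far: 4)
  step 7: ref 3 -> HIT, frames=[6,3,1] (faults so far: 4)
  step 8: ref 6 -> HIT, frames=[6,3,1] (faults so far: 4)
  step 9: ref 4 -> FAULT, evict 3, frames=[6,4,1] (faults so far: 5)
  step 10: ref 3 -> FAULT, evict 1, frames=[6,4,3] (faults so far: 6)
  step 11: ref 5 -> FAULT, evict 6, frames=[5,4,3] (faults so far: 7)
  step 12: ref 1 -> FAULT, evict 4, frames=[5,1,3] (faults so far: 8)
  step 13: ref 4 -> FAULT, evict 3, frames=[5,1,4] (faults so far: 9)
  FIFO total faults: 9
--- LRU ---
  step 0: ref 4 -> FAULT, frames=[4,-,-] (faults so far: 1)
  step 1: ref 4 -> HIT, frames=[4,-,-] (faults so far: 1)
  step 2: ref 3 -> FAULT, frames=[4,3,-] (faults so far: 2)
  step 3: ref 1 -> FAULT, frames=[4,3,1] (faults so far: 3)
  step 4: ref 6 -> FAULT, evict 4, frames=[6,3,1] (faults so far: 4)
  step 5: ref 6 -> HIT, frames=[6,3,1] (faults so far: 4)
  step 6: ref 1 -> HIT, frames=[6,3,1] (faults so far: 4)
  step 7: ref 3 -> HIT, frames=[6,3,1] (faults so far: 4)
  step 8: ref 6 -> HIT, frames=[6,3,1] (faults so far: 4)
  step 9: ref 4 -> FAULT, evict 1, frames=[6,3,4] (faults so far: 5)
  step 10: ref 3 -> HIT, frames=[6,3,4] (faults so far: 5)
  step 11: ref 5 -> FAULT, evict 6, frames=[5,3,4] (faults so far: 6)
  step 12: ref 1 -> FAULT, evict 4, frames=[5,3,1] (faults so far: 7)
  step 13: ref 4 -> FAULT, evict 3, frames=[5,4,1] (faults so far: 8)
  LRU total faults: 8
--- Optimal ---
  step 0: ref 4 -> FAULT, frames=[4,-,-] (faults so far: 1)
  step 1: ref 4 -> HIT, frames=[4,-,-] (faults so far: 1)
  step 2: ref 3 -> FAULT, frames=[4,3,-] (faults so far: 2)
  step 3: ref 1 -> FAULT, frames=[4,3,1] (faults so far: 3)
  step 4: ref 6 -> FAULT, evict 4, frames=[6,3,1] (faults so far: 4)
  step 5: ref 6 -> HIT, frames=[6,3,1] (faults so far: 4)
  step 6: ref 1 -> HIT, frames=[6,3,1] (faults so far: 4)
  step 7: ref 3 -> HIT, frames=[6,3,1] (faults so far: 4)
  step 8: ref 6 -> HIT, frames=[6,3,1] (faults so far: 4)
  step 9: ref 4 -> FAULT, evict 6, frames=[4,3,1] (faults so far: 5)
  step 10: ref 3 -> HIT, frames=[4,3,1] (faults so far: 5)
  step 11: ref 5 -> FAULT, evict 3, frames=[4,5,1] (faults so far: 6)
  step 12: ref 1 -> HIT, frames=[4,5,1] (faults so far: 6)
  step 13: ref 4 -> HIT, frames=[4,5,1] (faults so far: 6)
  Optimal total faults: 6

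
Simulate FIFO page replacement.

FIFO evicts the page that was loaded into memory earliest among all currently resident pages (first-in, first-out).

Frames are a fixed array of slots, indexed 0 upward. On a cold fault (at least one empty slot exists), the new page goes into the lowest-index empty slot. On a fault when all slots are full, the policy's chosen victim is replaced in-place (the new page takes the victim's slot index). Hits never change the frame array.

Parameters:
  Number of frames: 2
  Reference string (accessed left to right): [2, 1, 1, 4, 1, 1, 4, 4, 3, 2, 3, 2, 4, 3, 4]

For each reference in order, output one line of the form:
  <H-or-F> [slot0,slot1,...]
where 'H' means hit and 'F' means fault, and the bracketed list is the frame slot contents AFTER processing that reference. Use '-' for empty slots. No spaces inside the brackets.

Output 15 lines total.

F [2,-]
F [2,1]
H [2,1]
F [4,1]
H [4,1]
H [4,1]
H [4,1]
H [4,1]
F [4,3]
F [2,3]
H [2,3]
H [2,3]
F [2,4]
F [3,4]
H [3,4]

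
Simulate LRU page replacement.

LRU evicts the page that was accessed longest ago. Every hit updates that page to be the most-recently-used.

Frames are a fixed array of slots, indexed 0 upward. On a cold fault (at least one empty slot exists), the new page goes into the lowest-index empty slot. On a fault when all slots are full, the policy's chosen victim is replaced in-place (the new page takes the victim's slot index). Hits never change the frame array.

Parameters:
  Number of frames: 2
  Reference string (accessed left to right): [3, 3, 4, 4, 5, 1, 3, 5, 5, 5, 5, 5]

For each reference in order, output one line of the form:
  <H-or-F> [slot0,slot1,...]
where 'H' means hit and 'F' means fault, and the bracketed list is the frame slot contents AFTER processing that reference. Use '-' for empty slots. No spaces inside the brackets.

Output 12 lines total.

F [3,-]
H [3,-]
F [3,4]
H [3,4]
F [5,4]
F [5,1]
F [3,1]
F [3,5]
H [3,5]
H [3,5]
H [3,5]
H [3,5]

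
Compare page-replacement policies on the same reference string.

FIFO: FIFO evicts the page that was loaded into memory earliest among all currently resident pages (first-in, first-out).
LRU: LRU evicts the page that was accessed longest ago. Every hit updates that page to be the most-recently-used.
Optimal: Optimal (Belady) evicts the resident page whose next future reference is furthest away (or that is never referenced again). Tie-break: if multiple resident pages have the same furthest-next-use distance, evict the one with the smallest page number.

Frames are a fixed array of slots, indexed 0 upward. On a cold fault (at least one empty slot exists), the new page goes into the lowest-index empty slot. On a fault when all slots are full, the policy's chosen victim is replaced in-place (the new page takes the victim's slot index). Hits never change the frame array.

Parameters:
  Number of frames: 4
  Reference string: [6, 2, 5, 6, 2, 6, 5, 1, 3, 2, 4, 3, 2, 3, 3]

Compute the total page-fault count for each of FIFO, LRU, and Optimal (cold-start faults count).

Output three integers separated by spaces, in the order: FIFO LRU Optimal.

Answer: 7 7 6

Derivation:
--- FIFO ---
  step 0: ref 6 -> FAULT, frames=[6,-,-,-] (faults so far: 1)
  step 1: ref 2 -> FAULT, frames=[6,2,-,-] (faults so far: 2)
  step 2: ref 5 -> FAULT, frames=[6,2,5,-] (faults so far: 3)
  step 3: ref 6 -> HIT, frames=[6,2,5,-] (faults so far: 3)
  step 4: ref 2 -> HIT, frames=[6,2,5,-] (faults so far: 3)
  step 5: ref 6 -> HIT, frames=[6,2,5,-] (faults so far: 3)
  step 6: ref 5 -> HIT, frames=[6,2,5,-] (faults so far: 3)
  step 7: ref 1 -> FAULT, frames=[6,2,5,1] (faults so far: 4)
  step 8: ref 3 -> FAULT, evict 6, frames=[3,2,5,1] (faults so far: 5)
  step 9: ref 2 -> HIT, frames=[3,2,5,1] (faults so far: 5)
  step 10: ref 4 -> FAULT, evict 2, frames=[3,4,5,1] (faults so far: 6)
  step 11: ref 3 -> HIT, frames=[3,4,5,1] (faults so far: 6)
  step 12: ref 2 -> FAULT, evict 5, frames=[3,4,2,1] (faults so far: 7)
  step 13: ref 3 -> HIT, frames=[3,4,2,1] (faults so far: 7)
  step 14: ref 3 -> HIT, frames=[3,4,2,1] (faults so far: 7)
  FIFO total faults: 7
--- LRU ---
  step 0: ref 6 -> FAULT, frames=[6,-,-,-] (faults so far: 1)
  step 1: ref 2 -> FAULT, frames=[6,2,-,-] (faults so far: 2)
  step 2: ref 5 -> FAULT, frames=[6,2,5,-] (faults so far: 3)
  step 3: ref 6 -> HIT, frames=[6,2,5,-] (faults so far: 3)
  step 4: ref 2 -> HIT, frames=[6,2,5,-] (faults so far: 3)
  step 5: ref 6 -> HIT, frames=[6,2,5,-] (faults so far: 3)
  step 6: ref 5 -> HIT, frames=[6,2,5,-] (faults so far: 3)
  step 7: ref 1 -> FAULT, frames=[6,2,5,1] (faults so far: 4)
  step 8: ref 3 -> FAULT, evict 2, frames=[6,3,5,1] (faults so far: 5)
  step 9: ref 2 -> FAULT, evict 6, frames=[2,3,5,1] (faults so far: 6)
  step 10: ref 4 -> FAULT, evict 5, frames=[2,3,4,1] (faults so far: 7)
  step 11: ref 3 -> HIT, frames=[2,3,4,1] (faults so far: 7)
  step 12: ref 2 -> HIT, frames=[2,3,4,1] (faults so far: 7)
  step 13: ref 3 -> HIT, frames=[2,3,4,1] (faults so far: 7)
  step 14: ref 3 -> HIT, frames=[2,3,4,1] (faults so far: 7)
  LRU total faults: 7
--- Optimal ---
  step 0: ref 6 -> FAULT, frames=[6,-,-,-] (faults so far: 1)
  step 1: ref 2 -> FAULT, frames=[6,2,-,-] (faults so far: 2)
  step 2: ref 5 -> FAULT, frames=[6,2,5,-] (faults so far: 3)
  step 3: ref 6 -> HIT, frames=[6,2,5,-] (faults so far: 3)
  step 4: ref 2 -> HIT, frames=[6,2,5,-] (faults so far: 3)
  step 5: ref 6 -> HIT, frames=[6,2,5,-] (faults so far: 3)
  step 6: ref 5 -> HIT, frames=[6,2,5,-] (faults so far: 3)
  step 7: ref 1 -> FAULT, frames=[6,2,5,1] (faults so far: 4)
  step 8: ref 3 -> FAULT, evict 1, frames=[6,2,5,3] (faults so far: 5)
  step 9: ref 2 -> HIT, frames=[6,2,5,3] (faults so far: 5)
  step 10: ref 4 -> FAULT, evict 5, frames=[6,2,4,3] (faults so far: 6)
  step 11: ref 3 -> HIT, frames=[6,2,4,3] (faults so far: 6)
  step 12: ref 2 -> HIT, frames=[6,2,4,3] (faults so far: 6)
  step 13: ref 3 -> HIT, frames=[6,2,4,3] (faults so far: 6)
  step 14: ref 3 -> HIT, frames=[6,2,4,3] (faults so far: 6)
  Optimal total faults: 6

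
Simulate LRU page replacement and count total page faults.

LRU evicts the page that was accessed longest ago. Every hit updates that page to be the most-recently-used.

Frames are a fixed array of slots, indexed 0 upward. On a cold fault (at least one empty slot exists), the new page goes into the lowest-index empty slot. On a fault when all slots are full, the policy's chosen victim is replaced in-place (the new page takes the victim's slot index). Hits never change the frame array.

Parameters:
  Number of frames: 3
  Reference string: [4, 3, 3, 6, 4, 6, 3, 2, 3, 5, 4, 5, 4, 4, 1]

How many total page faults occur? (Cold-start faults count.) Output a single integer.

Step 0: ref 4 → FAULT, frames=[4,-,-]
Step 1: ref 3 → FAULT, frames=[4,3,-]
Step 2: ref 3 → HIT, frames=[4,3,-]
Step 3: ref 6 → FAULT, frames=[4,3,6]
Step 4: ref 4 → HIT, frames=[4,3,6]
Step 5: ref 6 → HIT, frames=[4,3,6]
Step 6: ref 3 → HIT, frames=[4,3,6]
Step 7: ref 2 → FAULT (evict 4), frames=[2,3,6]
Step 8: ref 3 → HIT, frames=[2,3,6]
Step 9: ref 5 → FAULT (evict 6), frames=[2,3,5]
Step 10: ref 4 → FAULT (evict 2), frames=[4,3,5]
Step 11: ref 5 → HIT, frames=[4,3,5]
Step 12: ref 4 → HIT, frames=[4,3,5]
Step 13: ref 4 → HIT, frames=[4,3,5]
Step 14: ref 1 → FAULT (evict 3), frames=[4,1,5]
Total faults: 7

Answer: 7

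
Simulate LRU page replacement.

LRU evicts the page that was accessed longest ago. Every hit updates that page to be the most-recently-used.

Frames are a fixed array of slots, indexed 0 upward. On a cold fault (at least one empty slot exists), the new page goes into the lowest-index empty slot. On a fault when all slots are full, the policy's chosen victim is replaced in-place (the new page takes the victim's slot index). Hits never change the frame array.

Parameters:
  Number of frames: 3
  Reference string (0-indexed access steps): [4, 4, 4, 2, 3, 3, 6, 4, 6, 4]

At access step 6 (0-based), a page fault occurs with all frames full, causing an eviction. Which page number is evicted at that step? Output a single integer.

Step 0: ref 4 -> FAULT, frames=[4,-,-]
Step 1: ref 4 -> HIT, frames=[4,-,-]
Step 2: ref 4 -> HIT, frames=[4,-,-]
Step 3: ref 2 -> FAULT, frames=[4,2,-]
Step 4: ref 3 -> FAULT, frames=[4,2,3]
Step 5: ref 3 -> HIT, frames=[4,2,3]
Step 6: ref 6 -> FAULT, evict 4, frames=[6,2,3]
At step 6: evicted page 4

Answer: 4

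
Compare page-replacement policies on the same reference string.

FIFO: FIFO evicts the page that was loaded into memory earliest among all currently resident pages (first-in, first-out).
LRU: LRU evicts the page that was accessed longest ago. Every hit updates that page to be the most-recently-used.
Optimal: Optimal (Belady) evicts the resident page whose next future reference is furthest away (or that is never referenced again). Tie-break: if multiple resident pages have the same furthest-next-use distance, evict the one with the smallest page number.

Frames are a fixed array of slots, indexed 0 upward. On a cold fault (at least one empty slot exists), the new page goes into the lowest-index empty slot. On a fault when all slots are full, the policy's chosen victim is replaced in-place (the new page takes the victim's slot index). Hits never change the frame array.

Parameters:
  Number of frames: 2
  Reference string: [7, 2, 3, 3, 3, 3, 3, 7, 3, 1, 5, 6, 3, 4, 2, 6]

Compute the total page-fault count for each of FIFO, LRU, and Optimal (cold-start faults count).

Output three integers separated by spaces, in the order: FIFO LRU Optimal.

--- FIFO ---
  step 0: ref 7 -> FAULT, frames=[7,-] (faults so far: 1)
  step 1: ref 2 -> FAULT, frames=[7,2] (faults so far: 2)
  step 2: ref 3 -> FAULT, evict 7, frames=[3,2] (faults so far: 3)
  step 3: ref 3 -> HIT, frames=[3,2] (faults so far: 3)
  step 4: ref 3 -> HIT, frames=[3,2] (faults so far: 3)
  step 5: ref 3 -> HIT, frames=[3,2] (faults so far: 3)
  step 6: ref 3 -> HIT, frames=[3,2] (faults so far: 3)
  step 7: ref 7 -> FAULT, evict 2, frames=[3,7] (faults so far: 4)
  step 8: ref 3 -> HIT, frames=[3,7] (faults so far: 4)
  step 9: ref 1 -> FAULT, evict 3, frames=[1,7] (faults so far: 5)
  step 10: ref 5 -> FAULT, evict 7, frames=[1,5] (faults so far: 6)
  step 11: ref 6 -> FAULT, evict 1, frames=[6,5] (faults so far: 7)
  step 12: ref 3 -> FAULT, evict 5, frames=[6,3] (faults so far: 8)
  step 13: ref 4 -> FAULT, evict 6, frames=[4,3] (faults so far: 9)
  step 14: ref 2 -> FAULT, evict 3, frames=[4,2] (faults so far: 10)
  step 15: ref 6 -> FAULT, evict 4, frames=[6,2] (faults so far: 11)
  FIFO total faults: 11
--- LRU ---
  step 0: ref 7 -> FAULT, frames=[7,-] (faults so far: 1)
  step 1: ref 2 -> FAULT, frames=[7,2] (faults so far: 2)
  step 2: ref 3 -> FAULT, evict 7, frames=[3,2] (faults so far: 3)
  step 3: ref 3 -> HIT, frames=[3,2] (faults so far: 3)
  step 4: ref 3 -> HIT, frames=[3,2] (faults so far: 3)
  step 5: ref 3 -> HIT, frames=[3,2] (faults so far: 3)
  step 6: ref 3 -> HIT, frames=[3,2] (faults so far: 3)
  step 7: ref 7 -> FAULT, evict 2, frames=[3,7] (faults so far: 4)
  step 8: ref 3 -> HIT, frames=[3,7] (faults so far: 4)
  step 9: ref 1 -> FAULT, evict 7, frames=[3,1] (faults so far: 5)
  step 10: ref 5 -> FAULT, evict 3, frames=[5,1] (faults so far: 6)
  step 11: ref 6 -> FAULT, evict 1, frames=[5,6] (faults so far: 7)
  step 12: ref 3 -> FAULT, evict 5, frames=[3,6] (faults so far: 8)
  step 13: ref 4 -> FAULT, evict 6, frames=[3,4] (faults so far: 9)
  step 14: ref 2 -> FAULT, evict 3, frames=[2,4] (faults so far: 10)
  step 15: ref 6 -> FAULT, evict 4, frames=[2,6] (faults so far: 11)
  LRU total faults: 11
--- Optimal ---
  step 0: ref 7 -> FAULT, frames=[7,-] (faults so far: 1)
  step 1: ref 2 -> FAULT, frames=[7,2] (faults so far: 2)
  step 2: ref 3 -> FAULT, evict 2, frames=[7,3] (faults so far: 3)
  step 3: ref 3 -> HIT, frames=[7,3] (faults so far: 3)
  step 4: ref 3 -> HIT, frames=[7,3] (faults so far: 3)
  step 5: ref 3 -> HIT, frames=[7,3] (faults so far: 3)
  step 6: ref 3 -> HIT, frames=[7,3] (faults so far: 3)
  step 7: ref 7 -> HIT, frames=[7,3] (faults so far: 3)
  step 8: ref 3 -> HIT, frames=[7,3] (faults so far: 3)
  step 9: ref 1 -> FAULT, evict 7, frames=[1,3] (faults so far: 4)
  step 10: ref 5 -> FAULT, evict 1, frames=[5,3] (faults so far: 5)
  step 11: ref 6 -> FAULT, evict 5, frames=[6,3] (faults so far: 6)
  step 12: ref 3 -> HIT, frames=[6,3] (faults so far: 6)
  step 13: ref 4 -> FAULT, evict 3, frames=[6,4] (faults so far: 7)
  step 14: ref 2 -> FAULT, evict 4, frames=[6,2] (faults so far: 8)
  step 15: ref 6 -> HIT, frames=[6,2] (faults so far: 8)
  Optimal total faults: 8

Answer: 11 11 8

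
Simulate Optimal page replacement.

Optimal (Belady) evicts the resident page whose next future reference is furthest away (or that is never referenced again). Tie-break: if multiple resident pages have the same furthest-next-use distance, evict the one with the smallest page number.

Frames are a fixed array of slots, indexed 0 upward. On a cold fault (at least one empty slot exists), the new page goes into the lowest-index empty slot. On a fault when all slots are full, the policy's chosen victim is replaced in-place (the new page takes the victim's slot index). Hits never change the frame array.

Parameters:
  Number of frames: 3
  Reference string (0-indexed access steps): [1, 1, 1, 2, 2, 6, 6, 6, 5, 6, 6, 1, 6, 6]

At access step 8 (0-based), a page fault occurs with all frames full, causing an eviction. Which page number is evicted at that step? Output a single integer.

Answer: 2

Derivation:
Step 0: ref 1 -> FAULT, frames=[1,-,-]
Step 1: ref 1 -> HIT, frames=[1,-,-]
Step 2: ref 1 -> HIT, frames=[1,-,-]
Step 3: ref 2 -> FAULT, frames=[1,2,-]
Step 4: ref 2 -> HIT, frames=[1,2,-]
Step 5: ref 6 -> FAULT, frames=[1,2,6]
Step 6: ref 6 -> HIT, frames=[1,2,6]
Step 7: ref 6 -> HIT, frames=[1,2,6]
Step 8: ref 5 -> FAULT, evict 2, frames=[1,5,6]
At step 8: evicted page 2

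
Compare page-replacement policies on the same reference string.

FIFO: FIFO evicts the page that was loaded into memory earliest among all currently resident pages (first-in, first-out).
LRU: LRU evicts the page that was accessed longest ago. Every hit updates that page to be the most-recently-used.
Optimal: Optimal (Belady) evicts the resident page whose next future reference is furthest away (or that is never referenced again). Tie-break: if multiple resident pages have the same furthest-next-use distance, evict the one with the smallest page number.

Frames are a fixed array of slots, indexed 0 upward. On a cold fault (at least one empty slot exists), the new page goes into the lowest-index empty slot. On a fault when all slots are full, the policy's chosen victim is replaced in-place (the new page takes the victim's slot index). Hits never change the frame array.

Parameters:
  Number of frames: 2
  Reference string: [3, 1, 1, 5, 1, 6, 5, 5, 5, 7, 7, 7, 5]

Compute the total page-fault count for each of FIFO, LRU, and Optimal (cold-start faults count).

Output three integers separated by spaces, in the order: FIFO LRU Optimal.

Answer: 6 6 5

Derivation:
--- FIFO ---
  step 0: ref 3 -> FAULT, frames=[3,-] (faults so far: 1)
  step 1: ref 1 -> FAULT, frames=[3,1] (faults so far: 2)
  step 2: ref 1 -> HIT, frames=[3,1] (faults so far: 2)
  step 3: ref 5 -> FAULT, evict 3, frames=[5,1] (faults so far: 3)
  step 4: ref 1 -> HIT, frames=[5,1] (faults so far: 3)
  step 5: ref 6 -> FAULT, evict 1, frames=[5,6] (faults so far: 4)
  step 6: ref 5 -> HIT, frames=[5,6] (faults so far: 4)
  step 7: ref 5 -> HIT, frames=[5,6] (faults so far: 4)
  step 8: ref 5 -> HIT, frames=[5,6] (faults so far: 4)
  step 9: ref 7 -> FAULT, evict 5, frames=[7,6] (faults so far: 5)
  step 10: ref 7 -> HIT, frames=[7,6] (faults so far: 5)
  step 11: ref 7 -> HIT, frames=[7,6] (faults so far: 5)
  step 12: ref 5 -> FAULT, evict 6, frames=[7,5] (faults so far: 6)
  FIFO total faults: 6
--- LRU ---
  step 0: ref 3 -> FAULT, frames=[3,-] (faults so far: 1)
  step 1: ref 1 -> FAULT, frames=[3,1] (faults so far: 2)
  step 2: ref 1 -> HIT, frames=[3,1] (faults so far: 2)
  step 3: ref 5 -> FAULT, evict 3, frames=[5,1] (faults so far: 3)
  step 4: ref 1 -> HIT, frames=[5,1] (faults so far: 3)
  step 5: ref 6 -> FAULT, evict 5, frames=[6,1] (faults so far: 4)
  step 6: ref 5 -> FAULT, evict 1, frames=[6,5] (faults so far: 5)
  step 7: ref 5 -> HIT, frames=[6,5] (faults so far: 5)
  step 8: ref 5 -> HIT, frames=[6,5] (faults so far: 5)
  step 9: ref 7 -> FAULT, evict 6, frames=[7,5] (faults so far: 6)
  step 10: ref 7 -> HIT, frames=[7,5] (faults so far: 6)
  step 11: ref 7 -> HIT, frames=[7,5] (faults so far: 6)
  step 12: ref 5 -> HIT, frames=[7,5] (faults so far: 6)
  LRU total faults: 6
--- Optimal ---
  step 0: ref 3 -> FAULT, frames=[3,-] (faults so far: 1)
  step 1: ref 1 -> FAULT, frames=[3,1] (faults so far: 2)
  step 2: ref 1 -> HIT, frames=[3,1] (faults so far: 2)
  step 3: ref 5 -> FAULT, evict 3, frames=[5,1] (faults so far: 3)
  step 4: ref 1 -> HIT, frames=[5,1] (faults so far: 3)
  step 5: ref 6 -> FAULT, evict 1, frames=[5,6] (faults so far: 4)
  step 6: ref 5 -> HIT, frames=[5,6] (faults so far: 4)
  step 7: ref 5 -> HIT, frames=[5,6] (faults so far: 4)
  step 8: ref 5 -> HIT, frames=[5,6] (faults so far: 4)
  step 9: ref 7 -> FAULT, evict 6, frames=[5,7] (faults so far: 5)
  step 10: ref 7 -> HIT, frames=[5,7] (faults so far: 5)
  step 11: ref 7 -> HIT, frames=[5,7] (faults so far: 5)
  step 12: ref 5 -> HIT, frames=[5,7] (faults so far: 5)
  Optimal total faults: 5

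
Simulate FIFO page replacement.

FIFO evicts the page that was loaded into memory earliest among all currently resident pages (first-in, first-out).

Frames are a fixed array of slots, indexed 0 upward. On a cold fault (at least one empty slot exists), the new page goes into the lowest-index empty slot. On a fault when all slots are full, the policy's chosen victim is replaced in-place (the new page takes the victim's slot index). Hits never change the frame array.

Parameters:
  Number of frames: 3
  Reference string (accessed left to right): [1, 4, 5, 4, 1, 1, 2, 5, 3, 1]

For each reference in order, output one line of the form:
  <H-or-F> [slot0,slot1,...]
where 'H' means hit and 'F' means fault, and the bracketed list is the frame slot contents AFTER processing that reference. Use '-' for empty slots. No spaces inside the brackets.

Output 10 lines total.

F [1,-,-]
F [1,4,-]
F [1,4,5]
H [1,4,5]
H [1,4,5]
H [1,4,5]
F [2,4,5]
H [2,4,5]
F [2,3,5]
F [2,3,1]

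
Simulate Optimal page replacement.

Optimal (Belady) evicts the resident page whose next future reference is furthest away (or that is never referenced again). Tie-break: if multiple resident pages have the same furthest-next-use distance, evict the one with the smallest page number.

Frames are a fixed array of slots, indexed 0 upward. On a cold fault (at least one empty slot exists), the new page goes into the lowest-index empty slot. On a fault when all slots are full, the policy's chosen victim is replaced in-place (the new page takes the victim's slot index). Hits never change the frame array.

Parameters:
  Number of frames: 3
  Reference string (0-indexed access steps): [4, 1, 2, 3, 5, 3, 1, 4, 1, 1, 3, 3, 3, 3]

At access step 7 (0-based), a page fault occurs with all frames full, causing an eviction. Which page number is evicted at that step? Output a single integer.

Answer: 5

Derivation:
Step 0: ref 4 -> FAULT, frames=[4,-,-]
Step 1: ref 1 -> FAULT, frames=[4,1,-]
Step 2: ref 2 -> FAULT, frames=[4,1,2]
Step 3: ref 3 -> FAULT, evict 2, frames=[4,1,3]
Step 4: ref 5 -> FAULT, evict 4, frames=[5,1,3]
Step 5: ref 3 -> HIT, frames=[5,1,3]
Step 6: ref 1 -> HIT, frames=[5,1,3]
Step 7: ref 4 -> FAULT, evict 5, frames=[4,1,3]
At step 7: evicted page 5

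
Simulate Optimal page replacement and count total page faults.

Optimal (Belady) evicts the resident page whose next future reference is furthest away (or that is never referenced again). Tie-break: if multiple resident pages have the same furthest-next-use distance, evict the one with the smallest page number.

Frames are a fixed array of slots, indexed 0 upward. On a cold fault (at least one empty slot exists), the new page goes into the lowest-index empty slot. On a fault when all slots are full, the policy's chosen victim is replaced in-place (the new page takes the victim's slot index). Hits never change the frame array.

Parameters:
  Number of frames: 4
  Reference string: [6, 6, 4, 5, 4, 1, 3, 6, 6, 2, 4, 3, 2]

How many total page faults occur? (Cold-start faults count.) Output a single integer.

Answer: 6

Derivation:
Step 0: ref 6 → FAULT, frames=[6,-,-,-]
Step 1: ref 6 → HIT, frames=[6,-,-,-]
Step 2: ref 4 → FAULT, frames=[6,4,-,-]
Step 3: ref 5 → FAULT, frames=[6,4,5,-]
Step 4: ref 4 → HIT, frames=[6,4,5,-]
Step 5: ref 1 → FAULT, frames=[6,4,5,1]
Step 6: ref 3 → FAULT (evict 1), frames=[6,4,5,3]
Step 7: ref 6 → HIT, frames=[6,4,5,3]
Step 8: ref 6 → HIT, frames=[6,4,5,3]
Step 9: ref 2 → FAULT (evict 5), frames=[6,4,2,3]
Step 10: ref 4 → HIT, frames=[6,4,2,3]
Step 11: ref 3 → HIT, frames=[6,4,2,3]
Step 12: ref 2 → HIT, frames=[6,4,2,3]
Total faults: 6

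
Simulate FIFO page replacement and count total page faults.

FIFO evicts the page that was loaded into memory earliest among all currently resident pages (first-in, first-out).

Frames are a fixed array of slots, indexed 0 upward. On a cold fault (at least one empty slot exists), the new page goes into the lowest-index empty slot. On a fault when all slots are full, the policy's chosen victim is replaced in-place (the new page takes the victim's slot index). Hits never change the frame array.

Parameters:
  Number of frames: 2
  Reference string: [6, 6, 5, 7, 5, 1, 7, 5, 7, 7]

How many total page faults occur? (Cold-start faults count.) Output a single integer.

Answer: 6

Derivation:
Step 0: ref 6 → FAULT, frames=[6,-]
Step 1: ref 6 → HIT, frames=[6,-]
Step 2: ref 5 → FAULT, frames=[6,5]
Step 3: ref 7 → FAULT (evict 6), frames=[7,5]
Step 4: ref 5 → HIT, frames=[7,5]
Step 5: ref 1 → FAULT (evict 5), frames=[7,1]
Step 6: ref 7 → HIT, frames=[7,1]
Step 7: ref 5 → FAULT (evict 7), frames=[5,1]
Step 8: ref 7 → FAULT (evict 1), frames=[5,7]
Step 9: ref 7 → HIT, frames=[5,7]
Total faults: 6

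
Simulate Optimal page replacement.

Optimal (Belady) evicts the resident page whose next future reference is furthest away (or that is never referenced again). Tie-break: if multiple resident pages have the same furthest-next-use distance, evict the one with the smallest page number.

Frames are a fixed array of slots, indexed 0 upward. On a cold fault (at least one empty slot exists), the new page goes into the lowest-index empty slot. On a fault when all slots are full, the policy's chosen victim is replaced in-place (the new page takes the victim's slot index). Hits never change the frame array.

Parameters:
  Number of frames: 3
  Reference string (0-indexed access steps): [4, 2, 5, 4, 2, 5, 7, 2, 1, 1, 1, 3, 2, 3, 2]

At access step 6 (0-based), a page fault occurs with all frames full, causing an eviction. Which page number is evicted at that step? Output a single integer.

Step 0: ref 4 -> FAULT, frames=[4,-,-]
Step 1: ref 2 -> FAULT, frames=[4,2,-]
Step 2: ref 5 -> FAULT, frames=[4,2,5]
Step 3: ref 4 -> HIT, frames=[4,2,5]
Step 4: ref 2 -> HIT, frames=[4,2,5]
Step 5: ref 5 -> HIT, frames=[4,2,5]
Step 6: ref 7 -> FAULT, evict 4, frames=[7,2,5]
At step 6: evicted page 4

Answer: 4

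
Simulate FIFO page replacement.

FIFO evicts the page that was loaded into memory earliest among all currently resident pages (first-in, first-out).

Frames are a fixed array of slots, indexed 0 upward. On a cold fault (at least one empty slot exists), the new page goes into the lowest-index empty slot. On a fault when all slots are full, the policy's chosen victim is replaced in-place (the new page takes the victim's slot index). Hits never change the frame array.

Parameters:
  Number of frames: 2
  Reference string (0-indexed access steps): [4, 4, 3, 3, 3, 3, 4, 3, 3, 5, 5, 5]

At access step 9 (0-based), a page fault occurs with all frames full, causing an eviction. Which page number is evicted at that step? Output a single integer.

Step 0: ref 4 -> FAULT, frames=[4,-]
Step 1: ref 4 -> HIT, frames=[4,-]
Step 2: ref 3 -> FAULT, frames=[4,3]
Step 3: ref 3 -> HIT, frames=[4,3]
Step 4: ref 3 -> HIT, frames=[4,3]
Step 5: ref 3 -> HIT, frames=[4,3]
Step 6: ref 4 -> HIT, frames=[4,3]
Step 7: ref 3 -> HIT, frames=[4,3]
Step 8: ref 3 -> HIT, frames=[4,3]
Step 9: ref 5 -> FAULT, evict 4, frames=[5,3]
At step 9: evicted page 4

Answer: 4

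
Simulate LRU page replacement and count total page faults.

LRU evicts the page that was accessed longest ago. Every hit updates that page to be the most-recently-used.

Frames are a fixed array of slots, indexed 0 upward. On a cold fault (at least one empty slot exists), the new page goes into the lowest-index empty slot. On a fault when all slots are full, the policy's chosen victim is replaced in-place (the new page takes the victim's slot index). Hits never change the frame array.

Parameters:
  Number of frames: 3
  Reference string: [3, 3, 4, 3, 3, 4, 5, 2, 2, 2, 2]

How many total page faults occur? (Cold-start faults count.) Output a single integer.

Answer: 4

Derivation:
Step 0: ref 3 → FAULT, frames=[3,-,-]
Step 1: ref 3 → HIT, frames=[3,-,-]
Step 2: ref 4 → FAULT, frames=[3,4,-]
Step 3: ref 3 → HIT, frames=[3,4,-]
Step 4: ref 3 → HIT, frames=[3,4,-]
Step 5: ref 4 → HIT, frames=[3,4,-]
Step 6: ref 5 → FAULT, frames=[3,4,5]
Step 7: ref 2 → FAULT (evict 3), frames=[2,4,5]
Step 8: ref 2 → HIT, frames=[2,4,5]
Step 9: ref 2 → HIT, frames=[2,4,5]
Step 10: ref 2 → HIT, frames=[2,4,5]
Total faults: 4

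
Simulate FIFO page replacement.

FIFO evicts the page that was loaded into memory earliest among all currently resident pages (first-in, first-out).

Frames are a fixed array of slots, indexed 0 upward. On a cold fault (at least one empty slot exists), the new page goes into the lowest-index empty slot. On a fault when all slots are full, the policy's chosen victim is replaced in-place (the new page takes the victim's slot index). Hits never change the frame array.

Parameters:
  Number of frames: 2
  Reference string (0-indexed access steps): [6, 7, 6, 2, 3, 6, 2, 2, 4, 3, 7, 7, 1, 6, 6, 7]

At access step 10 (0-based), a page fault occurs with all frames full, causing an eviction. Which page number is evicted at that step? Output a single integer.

Step 0: ref 6 -> FAULT, frames=[6,-]
Step 1: ref 7 -> FAULT, frames=[6,7]
Step 2: ref 6 -> HIT, frames=[6,7]
Step 3: ref 2 -> FAULT, evict 6, frames=[2,7]
Step 4: ref 3 -> FAULT, evict 7, frames=[2,3]
Step 5: ref 6 -> FAULT, evict 2, frames=[6,3]
Step 6: ref 2 -> FAULT, evict 3, frames=[6,2]
Step 7: ref 2 -> HIT, frames=[6,2]
Step 8: ref 4 -> FAULT, evict 6, frames=[4,2]
Step 9: ref 3 -> FAULT, evict 2, frames=[4,3]
Step 10: ref 7 -> FAULT, evict 4, frames=[7,3]
At step 10: evicted page 4

Answer: 4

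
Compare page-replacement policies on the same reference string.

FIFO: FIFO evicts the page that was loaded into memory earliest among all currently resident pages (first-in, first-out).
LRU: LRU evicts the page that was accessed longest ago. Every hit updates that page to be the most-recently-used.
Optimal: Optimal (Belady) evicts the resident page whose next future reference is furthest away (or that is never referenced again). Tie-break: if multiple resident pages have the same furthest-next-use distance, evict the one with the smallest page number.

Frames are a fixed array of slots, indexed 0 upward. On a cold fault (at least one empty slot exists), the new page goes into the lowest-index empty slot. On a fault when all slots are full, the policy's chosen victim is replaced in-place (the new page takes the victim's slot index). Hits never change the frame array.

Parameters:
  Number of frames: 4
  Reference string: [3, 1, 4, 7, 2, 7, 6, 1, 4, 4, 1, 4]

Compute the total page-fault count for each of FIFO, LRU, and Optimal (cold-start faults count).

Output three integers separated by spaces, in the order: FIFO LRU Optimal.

Answer: 8 8 6

Derivation:
--- FIFO ---
  step 0: ref 3 -> FAULT, frames=[3,-,-,-] (faults so far: 1)
  step 1: ref 1 -> FAULT, frames=[3,1,-,-] (faults so far: 2)
  step 2: ref 4 -> FAULT, frames=[3,1,4,-] (faults so far: 3)
  step 3: ref 7 -> FAULT, frames=[3,1,4,7] (faults so far: 4)
  step 4: ref 2 -> FAULT, evict 3, frames=[2,1,4,7] (faults so far: 5)
  step 5: ref 7 -> HIT, frames=[2,1,4,7] (faults so far: 5)
  step 6: ref 6 -> FAULT, evict 1, frames=[2,6,4,7] (faults so far: 6)
  step 7: ref 1 -> FAULT, evict 4, frames=[2,6,1,7] (faults so far: 7)
  step 8: ref 4 -> FAULT, evict 7, frames=[2,6,1,4] (faults so far: 8)
  step 9: ref 4 -> HIT, frames=[2,6,1,4] (faults so far: 8)
  step 10: ref 1 -> HIT, frames=[2,6,1,4] (faults so far: 8)
  step 11: ref 4 -> HIT, frames=[2,6,1,4] (faults so far: 8)
  FIFO total faults: 8
--- LRU ---
  step 0: ref 3 -> FAULT, frames=[3,-,-,-] (faults so far: 1)
  step 1: ref 1 -> FAULT, frames=[3,1,-,-] (faults so far: 2)
  step 2: ref 4 -> FAULT, frames=[3,1,4,-] (faults so far: 3)
  step 3: ref 7 -> FAULT, frames=[3,1,4,7] (faults so far: 4)
  step 4: ref 2 -> FAULT, evict 3, frames=[2,1,4,7] (faults so far: 5)
  step 5: ref 7 -> HIT, frames=[2,1,4,7] (faults so far: 5)
  step 6: ref 6 -> FAULT, evict 1, frames=[2,6,4,7] (faults so far: 6)
  step 7: ref 1 -> FAULT, evict 4, frames=[2,6,1,7] (faults so far: 7)
  step 8: ref 4 -> FAULT, evict 2, frames=[4,6,1,7] (faults so far: 8)
  step 9: ref 4 -> HIT, frames=[4,6,1,7] (faults so far: 8)
  step 10: ref 1 -> HIT, frames=[4,6,1,7] (faults so far: 8)
  step 11: ref 4 -> HIT, frames=[4,6,1,7] (faults so far: 8)
  LRU total faults: 8
--- Optimal ---
  step 0: ref 3 -> FAULT, frames=[3,-,-,-] (faults so far: 1)
  step 1: ref 1 -> FAULT, frames=[3,1,-,-] (faults so far: 2)
  step 2: ref 4 -> FAULT, frames=[3,1,4,-] (faults so far: 3)
  step 3: ref 7 -> FAULT, frames=[3,1,4,7] (faults so far: 4)
  step 4: ref 2 -> FAULT, evict 3, frames=[2,1,4,7] (faults so far: 5)
  step 5: ref 7 -> HIT, frames=[2,1,4,7] (faults so far: 5)
  step 6: ref 6 -> FAULT, evict 2, frames=[6,1,4,7] (faults so far: 6)
  step 7: ref 1 -> HIT, frames=[6,1,4,7] (faults so far: 6)
  step 8: ref 4 -> HIT, frames=[6,1,4,7] (faults so far: 6)
  step 9: ref 4 -> HIT, frames=[6,1,4,7] (faults so far: 6)
  step 10: ref 1 -> HIT, frames=[6,1,4,7] (faults so far: 6)
  step 11: ref 4 -> HIT, frames=[6,1,4,7] (faults so far: 6)
  Optimal total faults: 6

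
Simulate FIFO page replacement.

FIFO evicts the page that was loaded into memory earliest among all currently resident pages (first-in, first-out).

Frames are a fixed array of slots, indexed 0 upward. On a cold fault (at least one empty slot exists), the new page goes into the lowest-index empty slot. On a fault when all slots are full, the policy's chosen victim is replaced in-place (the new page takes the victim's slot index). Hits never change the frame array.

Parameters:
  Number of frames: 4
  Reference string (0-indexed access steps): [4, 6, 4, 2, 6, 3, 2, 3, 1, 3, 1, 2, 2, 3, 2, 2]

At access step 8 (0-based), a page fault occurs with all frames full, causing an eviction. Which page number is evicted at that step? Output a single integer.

Answer: 4

Derivation:
Step 0: ref 4 -> FAULT, frames=[4,-,-,-]
Step 1: ref 6 -> FAULT, frames=[4,6,-,-]
Step 2: ref 4 -> HIT, frames=[4,6,-,-]
Step 3: ref 2 -> FAULT, frames=[4,6,2,-]
Step 4: ref 6 -> HIT, frames=[4,6,2,-]
Step 5: ref 3 -> FAULT, frames=[4,6,2,3]
Step 6: ref 2 -> HIT, frames=[4,6,2,3]
Step 7: ref 3 -> HIT, frames=[4,6,2,3]
Step 8: ref 1 -> FAULT, evict 4, frames=[1,6,2,3]
At step 8: evicted page 4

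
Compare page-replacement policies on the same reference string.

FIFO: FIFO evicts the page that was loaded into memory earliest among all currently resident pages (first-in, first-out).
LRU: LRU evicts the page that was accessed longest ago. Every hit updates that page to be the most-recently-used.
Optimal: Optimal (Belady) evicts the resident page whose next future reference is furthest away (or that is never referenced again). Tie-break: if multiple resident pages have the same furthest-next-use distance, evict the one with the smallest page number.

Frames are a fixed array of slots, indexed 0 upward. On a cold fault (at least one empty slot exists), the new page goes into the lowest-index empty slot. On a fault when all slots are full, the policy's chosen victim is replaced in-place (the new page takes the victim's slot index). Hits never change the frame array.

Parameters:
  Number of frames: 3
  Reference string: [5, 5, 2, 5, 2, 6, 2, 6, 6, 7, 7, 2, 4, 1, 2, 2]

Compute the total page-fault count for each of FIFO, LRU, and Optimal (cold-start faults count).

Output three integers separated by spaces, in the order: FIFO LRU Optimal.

Answer: 7 6 6

Derivation:
--- FIFO ---
  step 0: ref 5 -> FAULT, frames=[5,-,-] (faults so far: 1)
  step 1: ref 5 -> HIT, frames=[5,-,-] (faults so far: 1)
  step 2: ref 2 -> FAULT, frames=[5,2,-] (faults so far: 2)
  step 3: ref 5 -> HIT, frames=[5,2,-] (faults so far: 2)
  step 4: ref 2 -> HIT, frames=[5,2,-] (faults so far: 2)
  step 5: ref 6 -> FAULT, frames=[5,2,6] (faults so far: 3)
  step 6: ref 2 -> HIT, frames=[5,2,6] (faults so far: 3)
  step 7: ref 6 -> HIT, frames=[5,2,6] (faults so far: 3)
  step 8: ref 6 -> HIT, frames=[5,2,6] (faults so far: 3)
  step 9: ref 7 -> FAULT, evict 5, frames=[7,2,6] (faults so far: 4)
  step 10: ref 7 -> HIT, frames=[7,2,6] (faults so far: 4)
  step 11: ref 2 -> HIT, frames=[7,2,6] (faults so far: 4)
  step 12: ref 4 -> FAULT, evict 2, frames=[7,4,6] (faults so far: 5)
  step 13: ref 1 -> FAULT, evict 6, frames=[7,4,1] (faults so far: 6)
  step 14: ref 2 -> FAULT, evict 7, frames=[2,4,1] (faults so far: 7)
  step 15: ref 2 -> HIT, frames=[2,4,1] (faults so far: 7)
  FIFO total faults: 7
--- LRU ---
  step 0: ref 5 -> FAULT, frames=[5,-,-] (faults so far: 1)
  step 1: ref 5 -> HIT, frames=[5,-,-] (faults so far: 1)
  step 2: ref 2 -> FAULT, frames=[5,2,-] (faults so far: 2)
  step 3: ref 5 -> HIT, frames=[5,2,-] (faults so far: 2)
  step 4: ref 2 -> HIT, frames=[5,2,-] (faults so far: 2)
  step 5: ref 6 -> FAULT, frames=[5,2,6] (faults so far: 3)
  step 6: ref 2 -> HIT, frames=[5,2,6] (faults so far: 3)
  step 7: ref 6 -> HIT, frames=[5,2,6] (faults so far: 3)
  step 8: ref 6 -> HIT, frames=[5,2,6] (faults so far: 3)
  step 9: ref 7 -> FAULT, evict 5, frames=[7,2,6] (faults so far: 4)
  step 10: ref 7 -> HIT, frames=[7,2,6] (faults so far: 4)
  step 11: ref 2 -> HIT, frames=[7,2,6] (faults so far: 4)
  step 12: ref 4 -> FAULT, evict 6, frames=[7,2,4] (faults so far: 5)
  step 13: ref 1 -> FAULT, evict 7, frames=[1,2,4] (faults so far: 6)
  step 14: ref 2 -> HIT, frames=[1,2,4] (faults so far: 6)
  step 15: ref 2 -> HIT, frames=[1,2,4] (faults so far: 6)
  LRU total faults: 6
--- Optimal ---
  step 0: ref 5 -> FAULT, frames=[5,-,-] (faults so far: 1)
  step 1: ref 5 -> HIT, frames=[5,-,-] (faults so far: 1)
  step 2: ref 2 -> FAULT, frames=[5,2,-] (faults so far: 2)
  step 3: ref 5 -> HIT, frames=[5,2,-] (faults so far: 2)
  step 4: ref 2 -> HIT, frames=[5,2,-] (faults so far: 2)
  step 5: ref 6 -> FAULT, frames=[5,2,6] (faults so far: 3)
  step 6: ref 2 -> HIT, frames=[5,2,6] (faults so far: 3)
  step 7: ref 6 -> HIT, frames=[5,2,6] (faults so far: 3)
  step 8: ref 6 -> HIT, frames=[5,2,6] (faults so far: 3)
  step 9: ref 7 -> FAULT, evict 5, frames=[7,2,6] (faults so far: 4)
  step 10: ref 7 -> HIT, frames=[7,2,6] (faults so far: 4)
  step 11: ref 2 -> HIT, frames=[7,2,6] (faults so far: 4)
  step 12: ref 4 -> FAULT, evict 6, frames=[7,2,4] (faults so far: 5)
  step 13: ref 1 -> FAULT, evict 4, frames=[7,2,1] (faults so far: 6)
  step 14: ref 2 -> HIT, frames=[7,2,1] (faults so far: 6)
  step 15: ref 2 -> HIT, frames=[7,2,1] (faults so far: 6)
  Optimal total faults: 6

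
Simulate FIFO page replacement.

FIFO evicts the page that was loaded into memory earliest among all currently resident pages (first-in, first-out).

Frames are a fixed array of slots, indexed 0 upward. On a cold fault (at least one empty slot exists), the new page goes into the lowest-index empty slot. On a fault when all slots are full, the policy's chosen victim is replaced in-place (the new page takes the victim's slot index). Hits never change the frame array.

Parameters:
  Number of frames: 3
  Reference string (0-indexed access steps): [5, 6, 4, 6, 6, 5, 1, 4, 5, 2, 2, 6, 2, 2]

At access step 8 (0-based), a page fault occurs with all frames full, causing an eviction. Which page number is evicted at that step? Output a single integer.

Answer: 6

Derivation:
Step 0: ref 5 -> FAULT, frames=[5,-,-]
Step 1: ref 6 -> FAULT, frames=[5,6,-]
Step 2: ref 4 -> FAULT, frames=[5,6,4]
Step 3: ref 6 -> HIT, frames=[5,6,4]
Step 4: ref 6 -> HIT, frames=[5,6,4]
Step 5: ref 5 -> HIT, frames=[5,6,4]
Step 6: ref 1 -> FAULT, evict 5, frames=[1,6,4]
Step 7: ref 4 -> HIT, frames=[1,6,4]
Step 8: ref 5 -> FAULT, evict 6, frames=[1,5,4]
At step 8: evicted page 6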